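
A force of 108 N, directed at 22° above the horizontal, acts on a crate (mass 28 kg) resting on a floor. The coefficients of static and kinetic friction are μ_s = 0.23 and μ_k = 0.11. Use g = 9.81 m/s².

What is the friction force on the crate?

f ≈ 25.8 N

The vertical component of P reduces the normal force: N = m g − P sin α = 274.7 − 40.46 = 234.2 N.
Horizontally, friction must balance P cos α = 100.1 N.
μ_s N = 0.23 × 234.2 = 53.87 N.
The required friction exceeds μ_s N, so the crate moves and f = μ_k N = 25.8 N.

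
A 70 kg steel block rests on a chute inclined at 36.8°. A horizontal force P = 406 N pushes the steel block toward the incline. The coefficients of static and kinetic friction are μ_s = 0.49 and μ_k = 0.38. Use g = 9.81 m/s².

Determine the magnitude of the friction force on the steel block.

f ≈ 86.3 N (up the incline)

The horizontal push has a component P sin θ into the surface, so N = m g cos θ + P sin θ = 549.9 + 243.2 = 793.1 N.
Parallel to the incline: P cos θ − m g sin θ = 325.1 − 411.3 = -86.25 N; the friction needed to balance this is 86.25 N acting up the slope.
Maximum static friction: μ_s N = 0.49 × 793.1 = 388.6 N.
Since 86.25 N is within the 388.6 N limit, the steel block stays put and friction is exactly 86.3 N.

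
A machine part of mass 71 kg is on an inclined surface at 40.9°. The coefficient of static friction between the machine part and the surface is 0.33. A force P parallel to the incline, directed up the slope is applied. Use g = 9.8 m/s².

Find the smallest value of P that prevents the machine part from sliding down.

The machine part tends to slide down (tan θ > μ_s), so at the point of impending slip friction acts up-slope at its limit: f = μ_s N.
P is parallel to the surface, so N = m g cos θ = 526 N.
Along the incline: P + μ_s N = m g sin θ, so P = 456 − 0.33×526 = 282 N.

P_min ≈ 282 N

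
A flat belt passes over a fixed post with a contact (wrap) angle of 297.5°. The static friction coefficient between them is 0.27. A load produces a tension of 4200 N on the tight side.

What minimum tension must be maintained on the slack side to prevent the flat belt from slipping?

T_min ≈ 1030 N

Capstan equation at impending slip: T_tight/T_slack = e^{μβ}.
β = 297.5° = 5.192 rad; e^{μβ} = e^{0.27×5.192} = 4.063.
T_slack = T_tight / e^{μβ} = 4200 / 4.063 = 1030 N.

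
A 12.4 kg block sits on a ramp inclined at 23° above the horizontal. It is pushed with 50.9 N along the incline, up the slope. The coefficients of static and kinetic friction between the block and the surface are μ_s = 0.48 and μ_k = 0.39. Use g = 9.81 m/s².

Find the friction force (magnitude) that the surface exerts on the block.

Perpendicular to the surface, N = m g cos θ = 12.4·9.81·cos 23° = 112 N.
Parallel to the incline, ΣF = 0 gives f = m g sin θ − P = 47.53 − 50.9 = -3.37 N (up-slope positive).
Maximum static friction available: μ_s N = 0.48 × 112 = 53.75 N.
Since |-3.37| ≤ 53.75 N, no slip — friction simply equals what equilibrium demands.

f ≈ 3.37 N (down the incline)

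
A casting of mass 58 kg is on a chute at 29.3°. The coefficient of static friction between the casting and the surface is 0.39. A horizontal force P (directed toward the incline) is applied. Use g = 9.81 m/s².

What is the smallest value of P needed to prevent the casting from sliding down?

P_min ≈ 79.9 N

The casting tends to slide down (tan θ > μ_s), so at the point of impending slip friction acts up-slope at its limit: f = μ_s N.
Perpendicular to the incline: N = m g cos θ + P sin θ.
Along the incline: P cos θ + μ_s N = m g sin θ, i.e. P cos θ + μ_s (m g cos θ + P sin θ) = m g sin θ.
Solving, P (cos θ + μ_s sin θ) = m g (sin θ − μ_s cos θ), so P = 569×0.1493/1.063 = 79.9 N.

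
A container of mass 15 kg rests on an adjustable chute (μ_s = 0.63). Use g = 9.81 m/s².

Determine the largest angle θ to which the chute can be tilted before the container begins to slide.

θ_max ≈ 32.2°

At the slip threshold, m g sin θ = μ_s · m g cos θ, so tan θ = μ_s.
θ_max = arctan(0.63) = 32.2°.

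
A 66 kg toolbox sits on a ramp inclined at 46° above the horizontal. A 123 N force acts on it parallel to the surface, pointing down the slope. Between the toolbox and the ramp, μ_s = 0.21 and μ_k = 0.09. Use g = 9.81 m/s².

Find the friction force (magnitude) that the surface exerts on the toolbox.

f ≈ 40.5 N (up the incline)

Normal force: N = m g cos θ = 66 × 9.81 × cos 46° = 449.8 N.
The friction needed for equilibrium is m g sin θ + P = 465.7 + 123 = 588.7 N, measured positive up-slope.
The static-friction ceiling is μ_s N = 0.21 × 449.8 = 94.45 N.
|588.7| exceeds 94.45 N, so the toolbox slips down-slope; friction is kinetic, f = μ_k N = 0.09×449.8 = 40.5 N.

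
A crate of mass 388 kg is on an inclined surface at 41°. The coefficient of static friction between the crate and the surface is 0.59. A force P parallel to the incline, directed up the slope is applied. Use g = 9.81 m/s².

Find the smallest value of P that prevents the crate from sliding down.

The crate tends to slide down (tan θ > μ_s), so at the point of impending slip friction acts up-slope at its limit: f = μ_s N.
P is parallel to the surface, so N = m g cos θ = 2870 N.
Along the incline: P + μ_s N = m g sin θ, so P = 2500 − 0.59×2870 = 802 N.

P_min ≈ 802 N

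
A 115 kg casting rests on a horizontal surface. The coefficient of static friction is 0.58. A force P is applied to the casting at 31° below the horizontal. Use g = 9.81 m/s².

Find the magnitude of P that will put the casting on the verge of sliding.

P ≈ 1170 N

N = m g + P sin α (the push presses the casting into the horizontal surface).
At impending slip, P cos α = μ_s N = μ_s (m g + P sin α).
Solving: P (cos α − μ_s sin α) = μ_s m g → P = 0.58×1130/(cos 31° − 0.58 sin 31°) = 654/0.5584 = 1170 N.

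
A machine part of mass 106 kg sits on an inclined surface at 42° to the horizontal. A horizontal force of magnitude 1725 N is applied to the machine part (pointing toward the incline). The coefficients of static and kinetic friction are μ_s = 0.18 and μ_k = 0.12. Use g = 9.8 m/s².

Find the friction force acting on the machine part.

Normal direction: N = m g cos θ + P sin θ = 1926 N.
Parallel to the incline: P cos θ − m g sin θ = 1282 − 695.1 = 586.8 N; the friction needed to balance this is 586.8 N acting down the slope.
The limit of static friction is μ_s N = 346.7 N.
The required 586.8 N exceeds the static limit, so the machine part slides up-slope and f = μ_k N = 0.12×1926 = 231 N.

f ≈ 231 N (down the incline)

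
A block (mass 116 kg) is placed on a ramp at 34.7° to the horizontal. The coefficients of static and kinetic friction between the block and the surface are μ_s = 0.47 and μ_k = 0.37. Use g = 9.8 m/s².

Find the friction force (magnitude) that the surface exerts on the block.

f ≈ 346 N (up the incline)

Normal force: N = m g cos θ = 116 × 9.8 × cos 34.7° = 934.6 N.
For equilibrium along the incline, friction must balance the weight component: f = m g sin θ = 647.2 N up the slope.
Static friction can supply at most μ_s N = 439.3 N.
|647.2| exceeds 439.3 N, so the block slips down-slope; friction is kinetic, f = μ_k N = 0.37×934.6 = 346 N.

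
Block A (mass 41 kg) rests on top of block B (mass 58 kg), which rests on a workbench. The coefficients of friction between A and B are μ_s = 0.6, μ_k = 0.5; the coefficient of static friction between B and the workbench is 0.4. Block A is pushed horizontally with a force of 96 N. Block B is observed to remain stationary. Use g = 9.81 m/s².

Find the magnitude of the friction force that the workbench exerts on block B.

Normal force at the A–B interface: N₁ = m_A g = 402.2 N.
So the A–B interface can sustain at most μ_s N₁ = 241.3 N of static friction.
P = 96 N is within that limit, so A and B move together (both at rest); the A–B friction is simply f₁ = P = 96 N.
B experiences an equal 96 N forward from A (third law). B is in equilibrium, so the floor supplies f₂ = 96 N of static friction (limit μ_s(m_A+m_B)g = 388.5 N, not exceeded).

f ≈ 96 N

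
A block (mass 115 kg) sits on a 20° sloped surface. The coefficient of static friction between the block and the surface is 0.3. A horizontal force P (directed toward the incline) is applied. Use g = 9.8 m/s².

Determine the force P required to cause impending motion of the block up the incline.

At impending motion up the slope, friction acts down-slope at its limit: f = μ_s N.
Perpendicular to the incline: N = m g cos θ + P sin θ.
Along the incline: P cos θ = m g sin θ + μ_s N = m g sin θ + μ_s (m g cos θ + P sin θ).
Solving, P (cos θ − μ_s sin θ) = m g (sin θ + μ_s cos θ), so P = 115×9.8×(sin 20° + 0.3 cos 20°)/(cos 20° − 0.3 sin 20°) = 1130×0.6239/0.8371 = 840 N.

P ≈ 840 N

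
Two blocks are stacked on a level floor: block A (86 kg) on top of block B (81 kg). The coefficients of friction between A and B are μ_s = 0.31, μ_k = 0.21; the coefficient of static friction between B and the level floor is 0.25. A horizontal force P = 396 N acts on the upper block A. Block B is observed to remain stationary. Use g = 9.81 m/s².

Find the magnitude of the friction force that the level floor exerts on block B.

f ≈ 177 N

Between the blocks, N₁ = m_A g = 843.7 N.
Maximum static friction on A from B: μ_s N₁ = 0.31×843.7 = 261.5 N.
P = 396 N exceeds that limit, so A slips over B and the interface friction becomes kinetic: f₁ = μ_k N₁ = 0.21×843.7 = 177 N.
By Newton's third law B feels 177 N forward from A. With B stationary, the floor's static friction on B balances it: f₂ = 177 N (well within μ_s(m_A+m_B)g = 409.6 N).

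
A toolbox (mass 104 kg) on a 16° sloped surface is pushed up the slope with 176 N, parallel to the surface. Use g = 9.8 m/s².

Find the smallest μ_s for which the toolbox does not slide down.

N = m g cos θ = 979.7 N.
Friction must make up the shortfall along the incline: f = m g sin θ − P = 280.9 − 176 = 104.9 N.
At the threshold f = μ_s N, so μ_s,min = 104.9/979.7 = 0.107.

μ_s,min ≈ 0.107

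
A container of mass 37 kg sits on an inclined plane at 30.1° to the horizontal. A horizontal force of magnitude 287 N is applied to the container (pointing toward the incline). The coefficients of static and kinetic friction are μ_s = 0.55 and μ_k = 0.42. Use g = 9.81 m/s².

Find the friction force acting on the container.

f ≈ 66.3 N (down the incline)

The horizontal push has a component P sin θ into the surface, so N = m g cos θ + P sin θ = 314 + 143.9 = 458 N.
Along the incline, the net driving force (taking up-slope positive) is P cos θ − m g sin θ = 248.3 − 182 = 66.27 N, so equilibrium requires friction f = -66.27 N (down-slope).
Maximum static friction: μ_s N = 0.55 × 458 = 251.9 N.
|f_req| = 66.27 ≤ 251.9 N → the container is in equilibrium; friction equals the required value.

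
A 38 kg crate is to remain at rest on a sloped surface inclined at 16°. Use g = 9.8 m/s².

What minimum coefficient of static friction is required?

μ_s,min ≈ 0.287

At the slip threshold m g sin θ = μ_s m g cos θ, so μ_s,min = tan θ.
μ_s,min = tan 16° = 0.287.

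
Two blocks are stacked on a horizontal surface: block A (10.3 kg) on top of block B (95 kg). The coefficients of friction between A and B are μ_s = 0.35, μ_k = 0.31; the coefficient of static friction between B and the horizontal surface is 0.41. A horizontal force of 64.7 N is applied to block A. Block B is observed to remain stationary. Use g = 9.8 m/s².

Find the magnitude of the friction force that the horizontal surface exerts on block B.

f ≈ 31.3 N

Between the blocks, N₁ = m_A g = 100.9 N.
So the A–B interface can sustain at most μ_s N₁ = 35.33 N of static friction.
Since P = 64.7 N > 35.33 N, A slides on B; the A–B friction is kinetic: f₁ = μ_k N₁ = 0.31×100.9 = 31.3 N.
By Newton's third law B feels 31.3 N forward from A. With B stationary, the floor's static friction on B balances it: f₂ = 31.3 N (well within μ_s(m_A+m_B)g = 423.1 N).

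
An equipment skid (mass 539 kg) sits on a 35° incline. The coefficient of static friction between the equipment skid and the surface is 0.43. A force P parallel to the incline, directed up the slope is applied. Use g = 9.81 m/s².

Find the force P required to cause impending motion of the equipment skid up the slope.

P ≈ 4900 N

At impending motion up the slope, friction acts down-slope at its limit: f = μ_s N.
P is parallel to the surface, so N = m g cos θ = 4330 N.
Along the incline: P = m g sin θ + μ_s N = 3030 + 0.43×4330 = 4900 N.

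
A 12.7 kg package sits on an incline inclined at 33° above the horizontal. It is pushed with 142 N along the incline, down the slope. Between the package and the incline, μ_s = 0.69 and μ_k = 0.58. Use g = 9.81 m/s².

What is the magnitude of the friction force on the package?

f ≈ 60.6 N (up the incline)

Perpendicular to the surface, N = m g cos θ = 12.7·9.81·cos 33° = 104.5 N.
For equilibrium along the incline the friction force must supply f = m g sin θ + P = 67.85 + 142 = 209.9 N (positive meaning up-slope).
Maximum static friction available: μ_s N = 0.69 × 104.5 = 72.1 N.
|209.9| exceeds 72.1 N, so the package slips down-slope; friction is kinetic, f = μ_k N = 0.58×104.5 = 60.6 N.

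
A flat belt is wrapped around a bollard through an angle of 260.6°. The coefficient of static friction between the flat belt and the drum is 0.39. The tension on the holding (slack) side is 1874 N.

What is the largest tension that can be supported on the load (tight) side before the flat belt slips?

T_max ≈ 11000 N

At impending slip the capstan equation gives T₂/T₁ = e^{μβ} with β in radians.
β = 260.6° × π/180 = 4.548 rad.
e^{μβ} = e^{0.39×4.548} = 5.893.
T₂ = T₁ · e^{μβ} = 1874 × 5.893 = 11000 N.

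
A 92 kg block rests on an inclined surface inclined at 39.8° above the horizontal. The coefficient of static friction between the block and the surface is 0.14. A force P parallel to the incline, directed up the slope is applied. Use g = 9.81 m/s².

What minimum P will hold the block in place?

The block tends to slide down (tan θ > μ_s), so at the point of impending slip friction acts up-slope at its limit: f = μ_s N.
P is parallel to the surface, so N = m g cos θ = 693 N.
Along the incline: P + μ_s N = m g sin θ, so P = 578 − 0.14×693 = 481 N.

P_min ≈ 481 N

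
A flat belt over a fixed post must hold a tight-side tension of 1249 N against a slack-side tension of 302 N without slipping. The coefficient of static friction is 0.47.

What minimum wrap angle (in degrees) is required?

β_min ≈ 173°

T₂/T₁ = e^{μβ} → β = ln(T₂/T₁)/μ.
β = ln(1249/302)/0.47 = 1.42/0.47 = 3.021 rad.
In degrees: β = 3.021 × 180/π = 173°.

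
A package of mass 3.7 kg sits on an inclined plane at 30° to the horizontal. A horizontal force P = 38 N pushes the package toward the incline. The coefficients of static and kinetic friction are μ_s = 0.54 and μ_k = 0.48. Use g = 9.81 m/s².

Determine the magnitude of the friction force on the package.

f ≈ 14.8 N (down the incline)

Normal direction: N = m g cos θ + P sin θ = 50.43 N.
Parallel to the incline: P cos θ − m g sin θ = 32.91 − 18.15 = 14.76 N; the friction needed to balance this is 14.76 N acting down the slope.
The limit of static friction is μ_s N = 27.23 N.
Since 14.76 N is within the 27.23 N limit, the package stays put and friction is exactly 14.8 N.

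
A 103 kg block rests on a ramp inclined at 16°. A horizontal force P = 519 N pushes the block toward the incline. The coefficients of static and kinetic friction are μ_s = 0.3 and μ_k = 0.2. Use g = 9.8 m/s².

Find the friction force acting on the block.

The horizontal push has a component P sin θ into the surface, so N = m g cos θ + P sin θ = 970.3 + 143.1 = 1113 N.
Parallel to the incline: P cos θ − m g sin θ = 498.9 − 278.2 = 220.7 N; the friction needed to balance this is 220.7 N acting down the slope.
The limit of static friction is μ_s N = 334 N.
Since 220.7 N is within the 334 N limit, the block stays put and friction is exactly 221 N.

f ≈ 221 N (down the incline)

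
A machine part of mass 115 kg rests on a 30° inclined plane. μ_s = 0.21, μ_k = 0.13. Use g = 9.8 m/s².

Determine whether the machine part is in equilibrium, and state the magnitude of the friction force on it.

N = m g cos θ = 976 N.
Down-slope weight component: m g sin θ = 563 N.
μ_s N = 205 N.
563 > 205 N, so it slides; kinetic friction f = μ_k N = 0.13×976 = 127 N.

f ≈ 127 N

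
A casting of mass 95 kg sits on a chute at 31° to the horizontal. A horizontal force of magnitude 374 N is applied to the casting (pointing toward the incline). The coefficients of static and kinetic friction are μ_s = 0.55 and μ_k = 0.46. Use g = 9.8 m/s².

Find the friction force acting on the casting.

Resolve perpendicular to the incline: N = m g cos θ + P sin θ = 95×9.8×cos 31° + 374×sin 31° = 990.6 N.
Along the incline, the net driving force (taking up-slope positive) is P cos θ − m g sin θ = 320.6 − 479.5 = -158.9 N, so equilibrium requires friction f = 158.9 N (up-slope).
The limit of static friction is μ_s N = 544.9 N.
Since 158.9 N is within the 544.9 N limit, the casting stays put and friction is exactly 159 N.

f ≈ 159 N (up the incline)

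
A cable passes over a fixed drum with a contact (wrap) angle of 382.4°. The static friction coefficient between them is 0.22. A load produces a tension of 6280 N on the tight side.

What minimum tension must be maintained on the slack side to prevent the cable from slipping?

T_min ≈ 1450 N

Capstan equation at impending slip: T_tight/T_slack = e^{μβ}.
β = 382.4° = 6.674 rad; e^{μβ} = e^{0.22×6.674} = 4.342.
T_slack = T_tight / e^{μβ} = 6280 / 4.342 = 1450 N.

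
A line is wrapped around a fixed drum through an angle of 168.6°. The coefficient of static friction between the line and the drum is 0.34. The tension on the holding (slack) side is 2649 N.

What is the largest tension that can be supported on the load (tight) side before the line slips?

At impending slip the capstan equation gives T₂/T₁ = e^{μβ} with β in radians.
β = 168.6° × π/180 = 2.943 rad.
e^{μβ} = e^{0.34×2.943} = 2.72.
T₂ = T₁ · e^{μβ} = 2649 × 2.72 = 7200 N.

T_max ≈ 7200 N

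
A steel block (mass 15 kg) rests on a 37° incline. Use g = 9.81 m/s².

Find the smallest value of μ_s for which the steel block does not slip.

At the slip threshold m g sin θ = μ_s m g cos θ, so μ_s,min = tan θ.
μ_s,min = tan 37° = 0.754.

μ_s,min ≈ 0.754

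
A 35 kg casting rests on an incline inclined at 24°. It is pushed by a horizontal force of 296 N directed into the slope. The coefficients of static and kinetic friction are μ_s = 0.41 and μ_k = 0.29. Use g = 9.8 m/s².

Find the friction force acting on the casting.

The horizontal push has a component P sin θ into the surface, so N = m g cos θ + P sin θ = 313.3 + 120.4 = 433.7 N.
Parallel to the incline: P cos θ − m g sin θ = 270.4 − 139.5 = 130.9 N; the friction needed to balance this is 130.9 N acting down the slope.
Maximum static friction: μ_s N = 0.41 × 433.7 = 177.8 N.
Since 130.9 N is within the 177.8 N limit, the casting stays put and friction is exactly 131 N.

f ≈ 131 N (down the incline)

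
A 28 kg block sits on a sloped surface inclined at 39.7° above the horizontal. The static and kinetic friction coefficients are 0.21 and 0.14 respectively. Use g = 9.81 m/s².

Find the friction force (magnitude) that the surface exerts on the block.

Normal force: N = m g cos θ = 28 × 9.81 × cos 39.7° = 211.3 N.
Along the slope the weight component is m g sin θ = 175.5 N; friction must supply exactly this, acting up-slope.
Static friction can supply at most μ_s N = 44.38 N.
Since |175.5| > 44.38 N, static friction cannot hold it; the block slides down the incline and kinetic friction applies: f = μ_k N = 0.14 × 211.3 = 29.6 N.

f ≈ 29.6 N (up the incline)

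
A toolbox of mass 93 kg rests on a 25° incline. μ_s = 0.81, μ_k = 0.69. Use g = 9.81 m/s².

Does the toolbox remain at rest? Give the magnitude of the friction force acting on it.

N = m g cos θ = 827 N.
Down-slope weight component: m g sin θ = 386 N.
μ_s N = 670 N.
386 ≤ 670 N, so it stays put; friction = 386 N.

f ≈ 386 N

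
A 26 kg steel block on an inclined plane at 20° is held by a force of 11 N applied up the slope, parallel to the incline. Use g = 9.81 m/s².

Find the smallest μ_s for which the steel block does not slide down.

N = m g cos θ = 239.7 N.
Friction must make up the shortfall along the incline: f = m g sin θ − P = 87.24 − 11 = 76.24 N.
At the threshold f = μ_s N, so μ_s,min = 76.24/239.7 = 0.318.

μ_s,min ≈ 0.318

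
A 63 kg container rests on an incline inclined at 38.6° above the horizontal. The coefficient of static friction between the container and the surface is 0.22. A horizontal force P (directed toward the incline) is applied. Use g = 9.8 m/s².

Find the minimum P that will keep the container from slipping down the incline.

The container tends to slide down (tan θ > μ_s), so at the point of impending slip friction acts up-slope at its limit: f = μ_s N.
Perpendicular to the incline: N = m g cos θ + P sin θ.
Along the incline: P cos θ + μ_s N = m g sin θ, i.e. P cos θ + μ_s (m g cos θ + P sin θ) = m g sin θ.
Solving, P (cos θ + μ_s sin θ) = m g (sin θ − μ_s cos θ), so P = 617×0.4519/0.9188 = 304 N.

P_min ≈ 304 N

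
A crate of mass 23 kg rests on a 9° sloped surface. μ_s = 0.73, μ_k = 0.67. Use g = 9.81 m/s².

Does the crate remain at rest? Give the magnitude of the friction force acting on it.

f ≈ 35.3 N

N = m g cos θ = 223 N.
Down-slope weight component: m g sin θ = 35.3 N.
μ_s N = 163 N.
35.3 ≤ 163 N, so it stays put; friction = 35.3 N.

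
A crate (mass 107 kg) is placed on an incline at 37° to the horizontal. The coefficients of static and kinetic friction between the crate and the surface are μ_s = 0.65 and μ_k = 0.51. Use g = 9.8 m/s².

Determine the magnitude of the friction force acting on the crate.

Perpendicular to the surface, N = m g cos θ = 107·9.8·cos 37° = 837.4 N.
Along the slope the weight component is m g sin θ = 631.1 N; friction must supply exactly this, acting up-slope.
Maximum static friction available: μ_s N = 0.65 × 837.4 = 544.3 N.
Since |631.1| > 544.3 N, static friction cannot hold it; the crate slides down the incline and kinetic friction applies: f = μ_k N = 0.51 × 837.4 = 427 N.

f ≈ 427 N (up the incline)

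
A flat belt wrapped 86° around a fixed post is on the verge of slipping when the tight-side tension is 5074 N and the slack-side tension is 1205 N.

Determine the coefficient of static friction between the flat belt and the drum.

μ ≈ 0.958

T₂/T₁ = e^{μβ} → μ = ln(T₂/T₁)/β.
β = 86° = 1.501 rad.
μ = ln(5074/1205)/1.501 = ln(4.211)/1.501 = 0.958.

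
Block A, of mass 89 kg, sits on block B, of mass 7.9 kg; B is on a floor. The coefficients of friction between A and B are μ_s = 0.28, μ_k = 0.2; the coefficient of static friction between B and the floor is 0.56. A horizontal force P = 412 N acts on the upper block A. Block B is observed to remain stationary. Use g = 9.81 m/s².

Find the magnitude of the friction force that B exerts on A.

f ≈ 175 N

Between the blocks, N₁ = m_A g = 873.1 N.
Maximum static friction on A from B: μ_s N₁ = 0.28×873.1 = 244.5 N.
Since P = 412 N > 244.5 N, A slides on B; the A–B friction is kinetic: f₁ = μ_k N₁ = 0.2×873.1 = 175 N.
B experiences an equal 175 N forward from A (third law). B is in equilibrium, so the floor supplies f₂ = 175 N of static friction (limit μ_s(m_A+m_B)g = 532.3 N, not exceeded).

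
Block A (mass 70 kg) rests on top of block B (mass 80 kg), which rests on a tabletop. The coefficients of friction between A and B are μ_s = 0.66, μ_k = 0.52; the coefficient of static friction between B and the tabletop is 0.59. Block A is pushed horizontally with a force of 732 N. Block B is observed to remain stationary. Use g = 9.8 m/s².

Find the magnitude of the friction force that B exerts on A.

f ≈ 357 N

The normal force B exerts on A is simply A's weight, N₁ = 686 N.
So the A–B interface can sustain at most μ_s N₁ = 452.8 N of static friction.
P = 732 N exceeds that limit, so A slips over B and the interface friction becomes kinetic: f₁ = μ_k N₁ = 0.52×686 = 357 N.
B experiences an equal 357 N forward from A (third law). B is in equilibrium, so the floor supplies f₂ = 357 N of static friction (limit μ_s(m_A+m_B)g = 867.3 N, not exceeded).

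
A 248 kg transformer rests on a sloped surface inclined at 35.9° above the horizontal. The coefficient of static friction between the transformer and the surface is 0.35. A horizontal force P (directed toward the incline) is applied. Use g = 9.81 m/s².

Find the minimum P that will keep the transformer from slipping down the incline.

P_min ≈ 726 N

The transformer tends to slide down (tan θ > μ_s), so at the point of impending slip friction acts up-slope at its limit: f = μ_s N.
Perpendicular to the incline: N = m g cos θ + P sin θ.
Along the incline: P cos θ + μ_s N = m g sin θ, i.e. P cos θ + μ_s (m g cos θ + P sin θ) = m g sin θ.
Solving, P (cos θ + μ_s sin θ) = m g (sin θ − μ_s cos θ), so P = 2430×0.3029/1.015 = 726 N.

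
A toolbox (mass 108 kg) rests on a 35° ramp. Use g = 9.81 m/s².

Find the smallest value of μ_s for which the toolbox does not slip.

μ_s,min ≈ 0.7

At the slip threshold m g sin θ = μ_s m g cos θ, so μ_s,min = tan θ.
μ_s,min = tan 35° = 0.7.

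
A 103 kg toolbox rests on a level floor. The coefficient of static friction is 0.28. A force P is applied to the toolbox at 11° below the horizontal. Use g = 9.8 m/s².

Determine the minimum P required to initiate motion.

P ≈ 304 N

N = m g + P sin α (the push presses the toolbox into the level floor).
At impending slip, P cos α = μ_s N = μ_s (m g + P sin α).
Solving: P (cos α − μ_s sin α) = μ_s m g → P = 0.28×1010/(cos 11° − 0.28 sin 11°) = 283/0.9282 = 304 N.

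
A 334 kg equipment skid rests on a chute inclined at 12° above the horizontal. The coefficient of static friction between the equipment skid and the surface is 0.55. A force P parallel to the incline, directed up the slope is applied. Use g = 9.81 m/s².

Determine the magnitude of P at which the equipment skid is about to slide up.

At impending motion up the slope, friction acts down-slope at its limit: f = μ_s N.
P is parallel to the surface, so N = m g cos θ = 3200 N.
Along the incline: P = m g sin θ + μ_s N = 681 + 0.55×3200 = 2440 N.

P ≈ 2440 N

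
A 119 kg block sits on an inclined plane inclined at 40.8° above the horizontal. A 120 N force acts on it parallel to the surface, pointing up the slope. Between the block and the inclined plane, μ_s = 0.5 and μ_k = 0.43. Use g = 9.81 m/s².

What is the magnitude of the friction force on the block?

Normal force: N = m g cos θ = 119 × 9.81 × cos 40.8° = 883.7 N.
For equilibrium along the incline the friction force must supply f = m g sin θ − P = 762.8 − 120 = 642.8 N (positive meaning up-slope).
The static-friction ceiling is μ_s N = 0.5 × 883.7 = 441.9 N.
Since |642.8| > 441.9 N, static friction cannot hold it; the block slides down the incline and kinetic friction applies: f = μ_k N = 0.43 × 883.7 = 380 N.

f ≈ 380 N (up the incline)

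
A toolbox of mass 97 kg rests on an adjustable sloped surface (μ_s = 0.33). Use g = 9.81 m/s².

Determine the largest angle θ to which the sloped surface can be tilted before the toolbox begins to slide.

θ_max ≈ 18.3°

At the slip threshold, m g sin θ = μ_s · m g cos θ, so tan θ = μ_s.
θ_max = arctan(0.33) = 18.3°.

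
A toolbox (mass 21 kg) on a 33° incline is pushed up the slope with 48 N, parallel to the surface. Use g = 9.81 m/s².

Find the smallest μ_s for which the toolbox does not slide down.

N = m g cos θ = 172.8 N.
Friction must make up the shortfall along the incline: f = m g sin θ − P = 112.2 − 48 = 64.2 N.
At the threshold f = μ_s N, so μ_s,min = 64.2/172.8 = 0.372.

μ_s,min ≈ 0.372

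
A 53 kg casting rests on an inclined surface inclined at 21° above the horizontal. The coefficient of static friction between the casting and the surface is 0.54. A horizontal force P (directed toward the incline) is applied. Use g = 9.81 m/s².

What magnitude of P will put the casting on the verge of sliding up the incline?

At impending motion up the slope, friction acts down-slope at its limit: f = μ_s N.
Perpendicular to the incline: N = m g cos θ + P sin θ.
Along the incline: P cos θ = m g sin θ + μ_s N = m g sin θ + μ_s (m g cos θ + P sin θ).
Solving, P (cos θ − μ_s sin θ) = m g (sin θ + μ_s cos θ), so P = 53×9.81×(sin 21° + 0.54 cos 21°)/(cos 21° − 0.54 sin 21°) = 520×0.8625/0.7401 = 606 N.

P ≈ 606 N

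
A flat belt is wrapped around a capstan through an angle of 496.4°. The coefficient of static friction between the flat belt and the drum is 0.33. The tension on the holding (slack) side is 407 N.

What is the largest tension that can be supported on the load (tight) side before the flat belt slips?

T_max ≈ 7100 N

At impending slip the capstan equation gives T₂/T₁ = e^{μβ} with β in radians.
β = 496.4° × π/180 = 8.664 rad.
e^{μβ} = e^{0.33×8.664} = 17.45.
T₂ = T₁ · e^{μβ} = 407 × 17.45 = 7100 N.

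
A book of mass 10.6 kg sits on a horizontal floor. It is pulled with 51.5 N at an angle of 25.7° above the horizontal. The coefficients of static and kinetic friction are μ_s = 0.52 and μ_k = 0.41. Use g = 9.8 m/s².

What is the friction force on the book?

N = m g − P sin α = 103.9 − 51.5×sin 25.7° = 81.55 N.
Horizontally, friction must balance P cos α = 46.41 N.
The static-friction limit is μ_s N = 42.4 N.
The required friction exceeds μ_s N, so the book moves and f = μ_k N = 33.4 N.

f ≈ 33.4 N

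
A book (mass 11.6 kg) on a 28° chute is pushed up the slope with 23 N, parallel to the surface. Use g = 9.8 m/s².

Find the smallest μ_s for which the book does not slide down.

N = m g cos θ = 100.4 N.
Friction must make up the shortfall along the incline: f = m g sin θ − P = 53.37 − 23 = 30.37 N.
At the threshold f = μ_s N, so μ_s,min = 30.37/100.4 = 0.303.

μ_s,min ≈ 0.303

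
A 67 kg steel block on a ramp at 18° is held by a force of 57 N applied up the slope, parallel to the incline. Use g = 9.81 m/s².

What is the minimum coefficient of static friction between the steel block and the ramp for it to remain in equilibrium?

μ_s,min ≈ 0.234

N = m g cos θ = 625.1 N.
Friction must make up the shortfall along the incline: f = m g sin θ − P = 203.1 − 57 = 146.1 N.
At the threshold f = μ_s N, so μ_s,min = 146.1/625.1 = 0.234.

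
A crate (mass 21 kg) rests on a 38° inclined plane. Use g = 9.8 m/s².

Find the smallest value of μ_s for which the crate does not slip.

At the slip threshold m g sin θ = μ_s m g cos θ, so μ_s,min = tan θ.
μ_s,min = tan 38° = 0.781.

μ_s,min ≈ 0.781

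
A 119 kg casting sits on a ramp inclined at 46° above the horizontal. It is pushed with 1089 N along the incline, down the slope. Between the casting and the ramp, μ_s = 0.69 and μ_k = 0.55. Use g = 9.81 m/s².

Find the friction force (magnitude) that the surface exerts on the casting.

f ≈ 446 N (up the incline)

Normal force: N = m g cos θ = 119 × 9.81 × cos 46° = 810.9 N.
The friction needed for equilibrium is m g sin θ + P = 839.8 + 1089 = 1929 N, measured positive up-slope.
Maximum static friction available: μ_s N = 0.69 × 810.9 = 559.5 N.
|1929| exceeds 559.5 N, so the casting slips down-slope; friction is kinetic, f = μ_k N = 0.55×810.9 = 446 N.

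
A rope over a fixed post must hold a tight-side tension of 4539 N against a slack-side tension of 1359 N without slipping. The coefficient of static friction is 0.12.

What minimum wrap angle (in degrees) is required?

β_min ≈ 576°

T₂/T₁ = e^{μβ} → β = ln(T₂/T₁)/μ.
β = ln(4539/1359)/0.12 = 1.206/0.12 = 10.05 rad.
In degrees: β = 10.05 × 180/π = 576°.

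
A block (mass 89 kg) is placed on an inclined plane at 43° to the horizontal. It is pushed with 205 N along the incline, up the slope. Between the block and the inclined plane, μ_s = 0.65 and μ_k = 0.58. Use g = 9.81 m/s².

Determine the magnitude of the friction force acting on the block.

Normal force: N = m g cos θ = 89 × 9.81 × cos 43° = 638.5 N.
The friction needed for equilibrium is m g sin θ − P = 595.4 − 205 = 390.4 N, measured positive up-slope.
Static friction can supply at most μ_s N = 415 N.
Since |390.4| ≤ 415 N, the block remains in static equilibrium and friction takes exactly the required value.

f ≈ 390 N (up the incline)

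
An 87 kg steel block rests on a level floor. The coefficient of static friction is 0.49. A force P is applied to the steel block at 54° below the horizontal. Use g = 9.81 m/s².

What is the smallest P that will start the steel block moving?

N = m g + P sin α (the push presses the steel block into the level floor).
At impending slip, P cos α = μ_s N = μ_s (m g + P sin α).
Solving: P (cos α − μ_s sin α) = μ_s m g → P = 0.49×853/(cos 54° − 0.49 sin 54°) = 418/0.1914 = 2190 N.

P ≈ 2190 N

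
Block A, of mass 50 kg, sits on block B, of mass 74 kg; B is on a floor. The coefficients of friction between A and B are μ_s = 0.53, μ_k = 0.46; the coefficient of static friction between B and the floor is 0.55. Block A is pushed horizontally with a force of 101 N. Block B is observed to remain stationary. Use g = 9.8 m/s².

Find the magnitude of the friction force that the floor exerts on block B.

f ≈ 101 N

Between the blocks, N₁ = m_A g = 490 N.
So the A–B interface can sustain at most μ_s N₁ = 259.7 N of static friction.
P = 101 N is within that limit, so A and B move together (both at rest); the A–B friction is simply f₁ = P = 101 N.
B experiences an equal 101 N forward from A (third law). B is in equilibrium, so the floor supplies f₂ = 101 N of static friction (limit μ_s(m_A+m_B)g = 668.4 N, not exceeded).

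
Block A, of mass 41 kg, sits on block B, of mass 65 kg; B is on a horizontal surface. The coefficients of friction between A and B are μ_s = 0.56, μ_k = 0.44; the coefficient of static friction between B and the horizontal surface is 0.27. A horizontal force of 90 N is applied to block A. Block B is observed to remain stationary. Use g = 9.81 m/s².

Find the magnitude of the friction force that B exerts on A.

f ≈ 90 N

The normal force B exerts on A is simply A's weight, N₁ = 402.2 N.
So the A–B interface can sustain at most μ_s N₁ = 225.2 N of static friction.
P = 90 N is within that limit, so A and B move together (both at rest); the A–B friction is simply f₁ = P = 90 N.
B experiences an equal 90 N forward from A (third law). B is in equilibrium, so the floor supplies f₂ = 90 N of static friction (limit μ_s(m_A+m_B)g = 280.8 N, not exceeded).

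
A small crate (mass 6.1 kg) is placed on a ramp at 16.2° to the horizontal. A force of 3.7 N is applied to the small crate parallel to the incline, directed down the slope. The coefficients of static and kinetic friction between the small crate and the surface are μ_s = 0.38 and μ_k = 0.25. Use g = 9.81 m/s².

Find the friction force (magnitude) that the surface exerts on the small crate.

Perpendicular to the surface, N = m g cos θ = 6.1·9.81·cos 16.2° = 57.46 N.
Parallel to the incline, ΣF = 0 gives f = m g sin θ + P = 16.7 + 3.7 = 20.4 N (up-slope positive).
Static friction can supply at most μ_s N = 21.84 N.
Since |20.4| ≤ 21.84 N, no slip — friction simply equals what equilibrium demands.

f ≈ 20.4 N (up the incline)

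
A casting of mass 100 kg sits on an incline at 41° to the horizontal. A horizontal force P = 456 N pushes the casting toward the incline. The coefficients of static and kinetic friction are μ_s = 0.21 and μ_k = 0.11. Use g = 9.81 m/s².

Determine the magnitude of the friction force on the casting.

f ≈ 114 N (up the incline)

The horizontal push has a component P sin θ into the surface, so N = m g cos θ + P sin θ = 740.4 + 299.2 = 1040 N.
Parallel to the incline: P cos θ − m g sin θ = 344.1 − 643.6 = -299.4 N; the friction needed to balance this is 299.4 N acting up the slope.
Maximum static friction: μ_s N = 0.21 × 1040 = 218.3 N.
The required 299.4 N exceeds the static limit, so the casting slides down-slope and f = μ_k N = 0.11×1040 = 114 N.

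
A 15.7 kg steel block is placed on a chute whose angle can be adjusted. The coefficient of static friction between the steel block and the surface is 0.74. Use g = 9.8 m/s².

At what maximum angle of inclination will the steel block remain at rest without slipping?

θ_max ≈ 36.5°

At the slip threshold, m g sin θ = μ_s · m g cos θ, so tan θ = μ_s.
θ_max = arctan(0.74) = 36.5°.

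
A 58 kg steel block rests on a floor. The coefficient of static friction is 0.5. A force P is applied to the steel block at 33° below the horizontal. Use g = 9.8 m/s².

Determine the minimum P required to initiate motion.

P ≈ 502 N

N = m g + P sin α (the push presses the steel block into the floor).
At impending slip, P cos α = μ_s N = μ_s (m g + P sin α).
Solving: P (cos α − μ_s sin α) = μ_s m g → P = 0.5×568/(cos 33° − 0.5 sin 33°) = 284/0.5664 = 502 N.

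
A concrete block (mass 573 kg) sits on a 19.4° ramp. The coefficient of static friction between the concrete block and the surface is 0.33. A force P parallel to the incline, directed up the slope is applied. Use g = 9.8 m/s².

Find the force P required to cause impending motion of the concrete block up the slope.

P ≈ 3610 N

At impending motion up the slope, friction acts down-slope at its limit: f = μ_s N.
P is parallel to the surface, so N = m g cos θ = 5300 N.
Along the incline: P = m g sin θ + μ_s N = 1870 + 0.33×5300 = 3610 N.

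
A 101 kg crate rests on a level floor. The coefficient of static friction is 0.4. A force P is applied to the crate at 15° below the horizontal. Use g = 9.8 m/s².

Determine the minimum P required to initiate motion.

N = m g + P sin α (the push presses the crate into the level floor).
At impending slip, P cos α = μ_s N = μ_s (m g + P sin α).
Solving: P (cos α − μ_s sin α) = μ_s m g → P = 0.4×990/(cos 15° − 0.4 sin 15°) = 396/0.8624 = 459 N.

P ≈ 459 N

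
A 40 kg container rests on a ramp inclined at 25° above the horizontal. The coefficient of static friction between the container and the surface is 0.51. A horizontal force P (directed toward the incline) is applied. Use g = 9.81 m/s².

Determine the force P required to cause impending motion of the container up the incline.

At impending motion up the slope, friction acts down-slope at its limit: f = μ_s N.
Perpendicular to the incline: N = m g cos θ + P sin θ.
Along the incline: P cos θ = m g sin θ + μ_s N = m g sin θ + μ_s (m g cos θ + P sin θ).
Solving, P (cos θ − μ_s sin θ) = m g (sin θ + μ_s cos θ), so P = 40×9.81×(sin 25° + 0.51 cos 25°)/(cos 25° − 0.51 sin 25°) = 392×0.8848/0.6908 = 503 N.

P ≈ 503 N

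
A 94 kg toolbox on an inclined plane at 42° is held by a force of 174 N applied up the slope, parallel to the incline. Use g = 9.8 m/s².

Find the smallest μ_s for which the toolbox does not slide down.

μ_s,min ≈ 0.646

N = m g cos θ = 684.6 N.
Friction must make up the shortfall along the incline: f = m g sin θ − P = 616.4 − 174 = 442.4 N.
At the threshold f = μ_s N, so μ_s,min = 442.4/684.6 = 0.646.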